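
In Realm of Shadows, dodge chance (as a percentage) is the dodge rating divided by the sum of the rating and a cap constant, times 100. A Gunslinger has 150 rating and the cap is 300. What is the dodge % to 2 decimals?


dodge% = 150 / (150 + 300) * 100
= 150 / 450 * 100
= 0.333333 * 100
= 33.33%

33.33%


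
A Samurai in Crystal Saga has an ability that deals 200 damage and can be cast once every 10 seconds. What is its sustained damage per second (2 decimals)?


DPS = damage / cooldown
= 200 / 10
= 20.00

20.00 DPS


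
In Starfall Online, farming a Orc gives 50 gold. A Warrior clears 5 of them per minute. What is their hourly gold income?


Gold per minute = 50 * 5 = 250
Gold per hour = 250 * 60 = 15000

15000 gold/hour


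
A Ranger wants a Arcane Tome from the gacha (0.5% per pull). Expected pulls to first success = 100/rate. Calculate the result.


Expected pulls for a geometric distribution = 1/p = 100 / rate%
= 100 / 0.5
= 200.0

200.0 pulls


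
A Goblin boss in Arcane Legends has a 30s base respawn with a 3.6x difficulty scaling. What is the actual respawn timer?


Respawn time = base * multiplier
= 30 * 3.6
= 108.0 seconds

108.0 seconds


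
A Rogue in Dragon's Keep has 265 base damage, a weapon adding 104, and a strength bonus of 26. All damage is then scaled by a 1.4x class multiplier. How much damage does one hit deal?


Sum base + weapon + str = 265 + 104 + 26 = 395
Multiply by 1.4:
395 * 1.4 = 553.0

553.0 damage


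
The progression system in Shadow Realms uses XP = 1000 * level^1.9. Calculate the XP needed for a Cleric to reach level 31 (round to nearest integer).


XP = 1000 * level^1.9
Substitute level = 31:
XP = 1000 * 31^1.9
= 1000 * 681.69046
= 681690

681690 XP


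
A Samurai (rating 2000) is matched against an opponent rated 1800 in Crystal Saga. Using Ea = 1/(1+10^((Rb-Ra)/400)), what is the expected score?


Elo expected score: Ea = 1/(1 + 10^((Rb-Ra)/400))
Rb - Ra = 1800 - 2000 = -200
(Rb-Ra)/400 = -200/400 = -0.5
10^-0.5 = 0.316228
Ea = 1/(1 + 0.316228) = 1/1.316228 = 0.7597

0.7597


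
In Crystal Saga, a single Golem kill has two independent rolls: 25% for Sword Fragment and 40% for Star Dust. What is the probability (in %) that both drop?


For independent events, P(both) = P(A) * P(B)
= 25% * 40%
= 1000 / 100 %
= 10.0%

10.0%


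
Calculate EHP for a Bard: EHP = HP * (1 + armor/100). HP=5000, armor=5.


EHP = 5000 * (1 + 5/100)
= 5000 * (1 + 0.05)
= 5000 * 1.05
= 5250.0

5250.0 EHP


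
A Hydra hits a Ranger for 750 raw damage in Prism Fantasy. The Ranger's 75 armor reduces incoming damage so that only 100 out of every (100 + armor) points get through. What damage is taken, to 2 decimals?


actual = 750 * 100 / (100 + 75)
= 750 * 100 / 175
= 75000 / 175
= 428.57

428.57 damage


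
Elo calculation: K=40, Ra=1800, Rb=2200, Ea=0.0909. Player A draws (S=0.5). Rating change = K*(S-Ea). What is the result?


Elo update: delta = K * (S - Ea), where S = 0.5 (draws)
S - Ea = 0.5 - 0.0909 = 0.4091
Rating change = 40 * 0.4091
= 16.36

16.36 rating points


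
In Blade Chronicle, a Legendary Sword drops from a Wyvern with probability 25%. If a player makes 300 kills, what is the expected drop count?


Expected drops = kills * (drop_rate / 100)
= 300 * (25 / 100)
= 300 * 0.25
= 75.0

75.0 drops


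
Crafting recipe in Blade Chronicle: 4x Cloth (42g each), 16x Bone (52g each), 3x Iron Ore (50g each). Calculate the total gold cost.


Cost breakdown:
  Cloth: 4 * 42 = 168
  Bone: 16 * 52 = 832
  Iron Ore: 3 * 50 = 150
Total = 168 + 832 + 150 = 1150

1150 gold


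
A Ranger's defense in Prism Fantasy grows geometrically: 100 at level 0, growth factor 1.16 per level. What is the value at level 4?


value = base * growth^level
= 100 * 1.16^4
= 100 * 1.810639
= 181.06

181.06 defense


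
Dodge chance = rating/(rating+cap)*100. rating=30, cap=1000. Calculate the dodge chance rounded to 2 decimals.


dodge% = 30 / (30 + 1000) * 100
= 30 / 1030 * 100
= 0.029126 * 100
= 2.91%

2.91%


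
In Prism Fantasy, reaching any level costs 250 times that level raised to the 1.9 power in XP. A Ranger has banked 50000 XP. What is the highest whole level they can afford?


XP = 250 * level^1.9, so level = (XP / 250)^(1/1.9)
= (50000 / 250)^(1/1.9)
= 200.0^0.5263
= 16.258
Floor: level = 16

level 16


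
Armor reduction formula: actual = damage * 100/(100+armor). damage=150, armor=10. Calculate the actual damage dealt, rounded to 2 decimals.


actual = 150 * 100 / (100 + 10)
= 150 * 100 / 110
= 15000 / 110
= 136.36

136.36 damage


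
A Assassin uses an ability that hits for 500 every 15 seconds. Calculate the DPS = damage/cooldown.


DPS = damage / cooldown
= 500 / 15
= 33.33

33.33 DPS


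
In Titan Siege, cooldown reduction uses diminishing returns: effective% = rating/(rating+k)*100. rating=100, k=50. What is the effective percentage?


effective% = rating / (rating + k) * 100
= 100 / (100 + 50) * 100
= 100 / 150 * 100
= 0.666667 * 100
= 66.67%

66.67%


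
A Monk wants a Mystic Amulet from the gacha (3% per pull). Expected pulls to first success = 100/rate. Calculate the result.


Expected pulls for a geometric distribution = 1/p = 100 / rate%
= 100 / 3
= 33.33

33.33 pulls


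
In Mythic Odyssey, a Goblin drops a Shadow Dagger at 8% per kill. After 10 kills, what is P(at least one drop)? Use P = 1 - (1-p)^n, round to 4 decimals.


P(at least one) = 1 - P(none) = 1 - (1-p)^n
p = 8/100 = 0.08
1 - p = 0.92
(1 - p)^10 = 0.92^10 = 0.434388
P(at least one) = 1 - 0.434388 = 0.5656

0.5656


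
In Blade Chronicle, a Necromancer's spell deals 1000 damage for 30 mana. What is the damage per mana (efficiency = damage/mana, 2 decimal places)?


Efficiency = damage / mana
= 1000 / 30
= 33.33

33.33 dmg/mana


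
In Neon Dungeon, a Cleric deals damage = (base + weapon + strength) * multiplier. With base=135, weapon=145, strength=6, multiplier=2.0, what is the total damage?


Sum base + weapon + str = 135 + 145 + 6 = 286
Multiply by 2.0:
286 * 2.0 = 572.0

572.0 damage


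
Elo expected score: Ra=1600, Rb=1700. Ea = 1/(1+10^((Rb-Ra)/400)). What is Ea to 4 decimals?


Elo expected score: Ea = 1/(1 + 10^((Rb-Ra)/400))
Rb - Ra = 1700 - 1600 = 100
(Rb-Ra)/400 = 100/400 = 0.25
10^0.25 = 1.778279
Ea = 1/(1 + 1.778279) = 1/2.778279 = 0.3599

0.3599


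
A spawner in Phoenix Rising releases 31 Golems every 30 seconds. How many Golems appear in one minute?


Spawns per minute = count * (60 / interval)
= 31 * (60 / 30)
= 31 * 2.0
= 62.0

62.0 per minute


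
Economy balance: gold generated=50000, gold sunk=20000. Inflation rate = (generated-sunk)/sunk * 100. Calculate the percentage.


Net gold = 50000 - 20000 = 30000
Inflation rate = net / sunk * 100 = 30000 / 20000 * 100
= 1.5 * 100
= 150.00%

150.00%


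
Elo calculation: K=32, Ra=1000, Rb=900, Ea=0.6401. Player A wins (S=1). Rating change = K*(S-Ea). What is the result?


Elo update: delta = K * (S - Ea), where S = 1 (wins)
S - Ea = 1 - 0.6401 = 0.3599
Rating change = 32 * 0.3599
= 11.52

11.52 rating points


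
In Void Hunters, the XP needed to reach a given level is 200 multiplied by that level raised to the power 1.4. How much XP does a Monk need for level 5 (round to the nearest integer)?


XP = 200 * level^1.4
Substitute level = 5:
XP = 200 * 5^1.4
= 200 * 9.5183
= 1904

1904 XP


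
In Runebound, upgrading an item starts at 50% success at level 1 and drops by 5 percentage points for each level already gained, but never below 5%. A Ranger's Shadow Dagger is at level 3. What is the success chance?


raw_rate = 50 - 5 * (3 - 1)
= 50 - 5 * 2
= 50 - 10
= 40
Apply floor: max(40, 5) = 40%

40%


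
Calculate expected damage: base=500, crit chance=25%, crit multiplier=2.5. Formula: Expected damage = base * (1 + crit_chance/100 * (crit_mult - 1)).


E[dmg] = base * (1 + crit_chance * (crit_mult - 1))
cc as decimal = 25/100 = 0.25
cm - 1 = 2.5 - 1 = 1.5
Bonus factor = 0.25 * 1.5 = 0.375
Total multiplier = 1 + 0.375 = 1.375
Expected damage = 500 * 1.375 = 687.50

687.50 damage


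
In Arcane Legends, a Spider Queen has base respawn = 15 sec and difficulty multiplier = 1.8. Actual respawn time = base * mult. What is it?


Respawn time = base * multiplier
= 15 * 1.8
= 27.0 seconds

27.0 seconds


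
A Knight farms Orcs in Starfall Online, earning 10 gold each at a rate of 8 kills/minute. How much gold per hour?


Gold per minute = 10 * 8 = 80
Gold per hour = 80 * 60 = 4800

4800 gold/hour


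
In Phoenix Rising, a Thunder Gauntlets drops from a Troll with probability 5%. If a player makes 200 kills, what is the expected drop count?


Expected drops = kills * (drop_rate / 100)
= 200 * (5 / 100)
= 200 * 0.05
= 10.0

10.0 drops


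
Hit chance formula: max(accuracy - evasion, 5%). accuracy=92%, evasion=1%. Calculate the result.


accuracy - evasion = 92 - 1 = 91
Apply floor: max(91, 5) = 91
Hit chance = 91%

91%


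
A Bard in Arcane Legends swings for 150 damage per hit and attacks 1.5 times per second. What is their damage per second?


DPS = damage * attack_speed
= 150 * 1.5
= 225.0

225.0 DPS


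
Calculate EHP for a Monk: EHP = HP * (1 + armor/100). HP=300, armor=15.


EHP = 300 * (1 + 15/100)
= 300 * (1 + 0.15)
= 300 * 1.15
= 345.0

345.0 EHP


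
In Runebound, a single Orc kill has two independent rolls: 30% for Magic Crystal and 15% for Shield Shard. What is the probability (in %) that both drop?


For independent events, P(both) = P(A) * P(B)
= 30% * 15%
= 450 / 100 %
= 4.5%

4.5%


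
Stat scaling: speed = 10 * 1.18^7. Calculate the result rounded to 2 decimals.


value = base * growth^level
= 10 * 1.18^7
= 10 * 3.185474
= 31.85

31.85 speed


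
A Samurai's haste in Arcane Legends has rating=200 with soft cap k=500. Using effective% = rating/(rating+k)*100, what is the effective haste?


effective% = rating / (rating + k) * 100
= 200 / (200 + 500) * 100
= 200 / 700 * 100
= 0.285714 * 100
= 28.57%

28.57%


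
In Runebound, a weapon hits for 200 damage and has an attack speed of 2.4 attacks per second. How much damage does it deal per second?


DPS = damage * attack_speed
= 200 * 2.4
= 480.0

480.0 DPS


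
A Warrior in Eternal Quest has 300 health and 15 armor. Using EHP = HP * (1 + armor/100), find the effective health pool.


EHP = 300 * (1 + 15/100)
= 300 * (1 + 0.15)
= 300 * 1.15
= 345.0

345.0 EHP


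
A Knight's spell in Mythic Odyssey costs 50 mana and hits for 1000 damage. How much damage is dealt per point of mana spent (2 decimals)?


Efficiency = damage / mana
= 1000 / 50
= 20.00

20.00 dmg/mana


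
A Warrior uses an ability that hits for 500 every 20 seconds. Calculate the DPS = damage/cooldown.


DPS = damage / cooldown
= 500 / 20
= 25.00

25.00 DPS


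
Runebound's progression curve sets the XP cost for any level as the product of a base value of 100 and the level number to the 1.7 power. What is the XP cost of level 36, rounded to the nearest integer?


XP = 100 * level^1.7
Substitute level = 36:
XP = 100 * 36^1.7
= 100 * 442.2973
= 44230

44230 XP


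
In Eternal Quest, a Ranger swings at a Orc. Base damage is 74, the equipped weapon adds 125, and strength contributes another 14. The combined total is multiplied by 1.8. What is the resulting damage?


Sum base + weapon + str = 74 + 125 + 14 = 213
Multiply by 1.8:
213 * 1.8 = 383.4

383.4 damage


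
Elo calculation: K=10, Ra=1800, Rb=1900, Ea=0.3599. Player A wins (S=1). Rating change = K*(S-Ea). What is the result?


Elo update: delta = K * (S - Ea), where S = 1 (wins)
S - Ea = 1 - 0.3599 = 0.6401
Rating change = 10 * 0.6401
= 6.40

6.40 rating points


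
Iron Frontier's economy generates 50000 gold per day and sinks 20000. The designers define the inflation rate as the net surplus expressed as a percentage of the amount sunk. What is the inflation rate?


Net gold = 50000 - 20000 = 30000
Inflation rate = net / sunk * 100 = 30000 / 20000 * 100
= 1.5 * 100
= 150.00%

150.00%


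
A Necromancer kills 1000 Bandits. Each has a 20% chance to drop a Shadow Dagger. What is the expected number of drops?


Expected drops = kills * (drop_rate / 100)
= 1000 * (20 / 100)
= 1000 * 0.2
= 200.0

200.0 drops


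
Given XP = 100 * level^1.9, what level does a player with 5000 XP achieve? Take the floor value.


XP = 100 * level^1.9, so level = (XP / 100)^(1/1.9)
= (5000 / 100)^(1/1.9)
= 50.0^0.5263
= 7.8378
Floor: level = 7

level 7


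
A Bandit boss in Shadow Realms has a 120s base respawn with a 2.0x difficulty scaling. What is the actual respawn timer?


Respawn time = base * multiplier
= 120 * 2.0
= 240.0 seconds

240.0 seconds


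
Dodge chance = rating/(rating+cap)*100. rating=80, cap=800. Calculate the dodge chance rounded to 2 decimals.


dodge% = 80 / (80 + 800) * 100
= 80 / 880 * 100
= 0.090909 * 100
= 9.09%

9.09%


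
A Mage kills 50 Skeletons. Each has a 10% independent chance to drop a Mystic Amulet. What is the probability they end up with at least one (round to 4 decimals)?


P(at least one) = 1 - P(none) = 1 - (1-p)^n
p = 10/100 = 0.1
1 - p = 0.9
(1 - p)^50 = 0.9^50 = 0.005154
P(at least one) = 1 - 0.005154 = 0.9948

0.9948


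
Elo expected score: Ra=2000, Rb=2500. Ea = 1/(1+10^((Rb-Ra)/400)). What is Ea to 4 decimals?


Elo expected score: Ea = 1/(1 + 10^((Rb-Ra)/400))
Rb - Ra = 2500 - 2000 = 500
(Rb-Ra)/400 = 500/400 = 1.25
10^1.25 = 17.782794
Ea = 1/(1 + 17.782794) = 1/18.782794 = 0.0532

0.0532


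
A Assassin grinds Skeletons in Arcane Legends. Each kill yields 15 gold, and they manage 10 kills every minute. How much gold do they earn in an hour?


Gold per minute = 15 * 10 = 150
Gold per hour = 150 * 60 = 9000

9000 gold/hour


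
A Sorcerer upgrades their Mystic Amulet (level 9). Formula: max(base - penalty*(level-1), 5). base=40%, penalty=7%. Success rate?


raw_rate = 40 - 7 * (9 - 1)
= 40 - 7 * 8
= 40 - 56
= -16
Apply floor: max(-16, 5) = 5%

5%


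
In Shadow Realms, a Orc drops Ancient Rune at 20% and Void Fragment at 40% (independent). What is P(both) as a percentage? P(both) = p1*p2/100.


For independent events, P(both) = P(A) * P(B)
= 20% * 40%
= 800 / 100 %
= 8.0%

8.0%


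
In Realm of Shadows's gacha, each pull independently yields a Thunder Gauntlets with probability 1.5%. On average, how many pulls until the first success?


Expected pulls for a geometric distribution = 1/p = 100 / rate%
= 100 / 1.5
= 66.67

66.67 pulls


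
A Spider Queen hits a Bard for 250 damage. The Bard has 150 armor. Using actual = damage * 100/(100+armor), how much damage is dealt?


actual = 250 * 100 / (100 + 150)
= 250 * 100 / 250
= 25000 / 250
= 100.00

100.00 damage


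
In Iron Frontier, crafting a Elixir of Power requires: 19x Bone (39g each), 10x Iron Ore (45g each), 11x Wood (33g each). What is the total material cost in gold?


Cost breakdown:
  Bone: 19 * 39 = 741
  Iron Ore: 10 * 45 = 450
  Wood: 11 * 33 = 363
Total = 741 + 450 + 363 = 1554

1554 gold


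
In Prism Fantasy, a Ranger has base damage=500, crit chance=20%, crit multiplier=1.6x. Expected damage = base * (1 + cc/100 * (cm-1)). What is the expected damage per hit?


E[dmg] = base * (1 + crit_chance * (crit_mult - 1))
cc as decimal = 20/100 = 0.2
cm - 1 = 1.6 - 1 = 0.6
Bonus factor = 0.2 * 0.6 = 0.12
Total multiplier = 1 + 0.12 = 1.12
Expected damage = 500 * 1.12 = 560.00

560.00 damage


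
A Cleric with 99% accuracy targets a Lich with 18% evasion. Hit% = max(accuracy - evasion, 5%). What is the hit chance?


accuracy - evasion = 99 - 18 = 81
Apply floor: max(81, 5) = 81
Hit chance = 81%

81%


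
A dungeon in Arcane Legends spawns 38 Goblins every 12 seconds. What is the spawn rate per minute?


Spawns per minute = count * (60 / interval)
= 38 * (60 / 12)
= 38 * 5.0
= 190.0

190.0 per minute


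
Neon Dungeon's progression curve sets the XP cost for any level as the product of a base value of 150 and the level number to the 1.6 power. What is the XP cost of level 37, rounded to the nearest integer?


XP = 150 * level^1.6
Substitute level = 37:
XP = 150 * 37^1.6
= 150 * 322.9407
= 48441

48441 XP


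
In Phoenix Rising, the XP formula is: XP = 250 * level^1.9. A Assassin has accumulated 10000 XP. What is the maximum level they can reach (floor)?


XP = 250 * level^1.9, so level = (XP / 250)^(1/1.9)
= (10000 / 250)^(1/1.9)
= 40.0^0.5263
= 6.9693
Floor: level = 6

level 6


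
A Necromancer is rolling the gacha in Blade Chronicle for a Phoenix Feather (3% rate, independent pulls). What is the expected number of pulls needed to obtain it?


Expected pulls for a geometric distribution = 1/p = 100 / rate%
= 100 / 3
= 33.33

33.33 pulls


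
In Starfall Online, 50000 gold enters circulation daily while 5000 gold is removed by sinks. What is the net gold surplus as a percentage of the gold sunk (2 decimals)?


Net gold = 50000 - 5000 = 45000
Inflation rate = net / sunk * 100 = 45000 / 5000 * 100
= 9.0 * 100
= 900.00%

900.00%


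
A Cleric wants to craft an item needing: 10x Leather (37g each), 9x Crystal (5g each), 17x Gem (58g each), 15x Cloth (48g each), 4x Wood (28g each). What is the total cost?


Cost breakdown:
  Leather: 10 * 37 = 370
  Crystal: 9 * 5 = 45
  Gem: 17 * 58 = 986
  Cloth: 15 * 48 = 720
  Wood: 4 * 28 = 112
Total = 370 + 45 + 986 + 720 + 112 = 2233

2233 gold


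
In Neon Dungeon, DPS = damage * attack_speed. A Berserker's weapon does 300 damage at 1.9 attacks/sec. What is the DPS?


DPS = damage * attack_speed
= 300 * 1.9
= 570.0

570.0 DPS


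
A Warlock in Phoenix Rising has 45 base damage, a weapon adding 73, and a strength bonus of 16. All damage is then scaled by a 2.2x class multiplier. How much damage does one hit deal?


Sum base + weapon + str = 45 + 73 + 16 = 134
Multiply by 2.2:
134 * 2.2 = 294.8

294.8 damage


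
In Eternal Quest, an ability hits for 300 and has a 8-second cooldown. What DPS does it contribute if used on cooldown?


DPS = damage / cooldown
= 300 / 8
= 37.50

37.50 DPS


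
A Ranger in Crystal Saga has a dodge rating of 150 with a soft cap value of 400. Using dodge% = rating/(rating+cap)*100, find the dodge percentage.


dodge% = 150 / (150 + 400) * 100
= 150 / 550 * 100
= 0.272727 * 100
= 27.27%

27.27%


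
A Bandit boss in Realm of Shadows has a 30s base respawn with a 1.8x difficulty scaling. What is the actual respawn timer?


Respawn time = base * multiplier
= 30 * 1.8
= 54.0 seconds

54.0 seconds


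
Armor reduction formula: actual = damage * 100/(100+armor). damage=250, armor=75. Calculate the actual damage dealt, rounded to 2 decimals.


actual = 250 * 100 / (100 + 75)
= 250 * 100 / 175
= 25000 / 175
= 142.86

142.86 damage


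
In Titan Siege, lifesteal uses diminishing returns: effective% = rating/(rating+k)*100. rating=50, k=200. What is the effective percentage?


effective% = rating / (rating + k) * 100
= 50 / (50 + 200) * 100
= 50 / 250 * 100
= 0.2 * 100
= 20.00%

20.00%


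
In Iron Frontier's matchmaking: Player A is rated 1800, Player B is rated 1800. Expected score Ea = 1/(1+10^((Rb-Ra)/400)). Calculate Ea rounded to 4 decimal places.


Elo expected score: Ea = 1/(1 + 10^((Rb-Ra)/400))
Rb - Ra = 1800 - 1800 = 0
(Rb-Ra)/400 = 0/400 = 0.0
10^0.0 = 1.0
Ea = 1/(1 + 1.0) = 1/2.0 = 0.5000

0.5000


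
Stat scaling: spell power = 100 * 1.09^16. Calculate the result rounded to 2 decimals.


value = base * growth^level
= 100 * 1.09^16
= 100 * 3.970306
= 397.03

397.03 spell power


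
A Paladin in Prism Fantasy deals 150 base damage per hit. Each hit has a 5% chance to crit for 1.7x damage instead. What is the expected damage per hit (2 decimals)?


E[dmg] = base * (1 + crit_chance * (crit_mult - 1))
cc as decimal = 5/100 = 0.05
cm - 1 = 1.7 - 1 = 0.7
Bonus factor = 0.05 * 0.7 = 0.035
Total multiplier = 1 + 0.035 = 1.035
Expected damage = 150 * 1.035 = 155.25

155.25 damage


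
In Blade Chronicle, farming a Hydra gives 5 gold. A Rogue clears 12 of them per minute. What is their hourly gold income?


Gold per minute = 5 * 12 = 60
Gold per hour = 60 * 60 = 3600

3600 gold/hour


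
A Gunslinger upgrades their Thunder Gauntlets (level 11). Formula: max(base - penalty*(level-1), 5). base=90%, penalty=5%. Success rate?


raw_rate = 90 - 5 * (11 - 1)
= 90 - 5 * 10
= 90 - 50
= 40
Apply floor: max(40, 5) = 40%

40%


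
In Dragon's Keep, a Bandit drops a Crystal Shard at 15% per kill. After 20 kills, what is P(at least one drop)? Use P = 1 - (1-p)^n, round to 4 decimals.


P(at least one) = 1 - P(none) = 1 - (1-p)^n
p = 15/100 = 0.15
1 - p = 0.85
(1 - p)^20 = 0.85^20 = 0.038760
P(at least one) = 1 - 0.038760 = 0.9612

0.9612


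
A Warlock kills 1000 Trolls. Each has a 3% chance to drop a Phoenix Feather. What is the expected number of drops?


Expected drops = kills * (drop_rate / 100)
= 1000 * (3 / 100)
= 1000 * 0.03
= 30.0

30.0 drops


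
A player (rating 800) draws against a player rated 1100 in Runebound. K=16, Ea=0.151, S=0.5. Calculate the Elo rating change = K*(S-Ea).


Elo update: delta = K * (S - Ea), where S = 0.5 (draws)
S - Ea = 0.5 - 0.151 = 0.349
Rating change = 16 * 0.349
= 5.58

5.58 rating points


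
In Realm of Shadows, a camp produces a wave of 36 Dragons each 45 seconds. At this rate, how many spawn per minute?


Spawns per minute = count * (60 / interval)
= 36 * (60 / 45)
= 36 * 1.3333
= 48.0

48.0 per minute


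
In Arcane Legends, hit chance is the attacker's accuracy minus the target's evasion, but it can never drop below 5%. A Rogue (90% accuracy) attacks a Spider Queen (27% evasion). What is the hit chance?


accuracy - evasion = 90 - 27 = 63
Apply floor: max(63, 5) = 63
Hit chance = 63%

63%


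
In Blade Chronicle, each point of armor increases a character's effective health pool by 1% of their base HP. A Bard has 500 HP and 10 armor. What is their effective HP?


EHP = 500 * (1 + 10/100)
= 500 * (1 + 0.1)
= 500 * 1.1
= 550.0

550.0 EHP


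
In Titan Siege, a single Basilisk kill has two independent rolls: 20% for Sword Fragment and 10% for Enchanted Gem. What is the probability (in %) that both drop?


For independent events, P(both) = P(A) * P(B)
= 20% * 10%
= 200 / 100 %
= 2.0%

2.0%


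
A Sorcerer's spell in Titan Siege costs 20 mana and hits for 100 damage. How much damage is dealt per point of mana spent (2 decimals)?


Efficiency = damage / mana
= 100 / 20
= 5.00

5.00 dmg/mana


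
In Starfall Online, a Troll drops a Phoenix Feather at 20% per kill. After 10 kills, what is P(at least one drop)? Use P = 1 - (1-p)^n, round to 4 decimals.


P(at least one) = 1 - P(none) = 1 - (1-p)^n
p = 20/100 = 0.2
1 - p = 0.8
(1 - p)^10 = 0.8^10 = 0.107374
P(at least one) = 1 - 0.107374 = 0.8926

0.8926


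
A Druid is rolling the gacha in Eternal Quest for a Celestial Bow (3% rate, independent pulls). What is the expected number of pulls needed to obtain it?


Expected pulls for a geometric distribution = 1/p = 100 / rate%
= 100 / 3
= 33.33

33.33 pulls


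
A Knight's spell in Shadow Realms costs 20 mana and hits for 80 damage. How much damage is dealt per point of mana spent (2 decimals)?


Efficiency = damage / mana
= 80 / 20
= 4.00

4.00 dmg/mana


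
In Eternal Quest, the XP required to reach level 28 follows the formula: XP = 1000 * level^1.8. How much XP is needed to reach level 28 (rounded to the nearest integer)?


XP = 1000 * level^1.8
Substitute level = 28:
XP = 1000 * 28^1.8
= 1000 * 402.6099
= 402610

402610 XP


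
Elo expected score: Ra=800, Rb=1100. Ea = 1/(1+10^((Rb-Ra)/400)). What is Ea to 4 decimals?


Elo expected score: Ea = 1/(1 + 10^((Rb-Ra)/400))
Rb - Ra = 1100 - 800 = 300
(Rb-Ra)/400 = 300/400 = 0.75
10^0.75 = 5.623413
Ea = 1/(1 + 5.623413) = 1/6.623413 = 0.1510

0.1510


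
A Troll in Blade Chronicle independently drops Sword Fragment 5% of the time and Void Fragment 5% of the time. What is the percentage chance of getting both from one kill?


For independent events, P(both) = P(A) * P(B)
= 5% * 5%
= 25 / 100 %
= 0.25%

0.25%


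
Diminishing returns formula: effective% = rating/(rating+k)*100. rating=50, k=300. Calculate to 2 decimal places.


effective% = rating / (rating + k) * 100
= 50 / (50 + 300) * 100
= 50 / 350 * 100
= 0.142857 * 100
= 14.29%

14.29%


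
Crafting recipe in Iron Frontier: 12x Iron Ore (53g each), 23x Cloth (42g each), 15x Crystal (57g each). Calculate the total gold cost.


Cost breakdown:
  Iron Ore: 12 * 53 = 636
  Cloth: 23 * 42 = 966
  Crystal: 15 * 57 = 855
Total = 636 + 966 + 855 = 2457

2457 gold


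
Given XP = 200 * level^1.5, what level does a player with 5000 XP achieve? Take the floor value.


XP = 200 * level^1.5, so level = (XP / 200)^(1/1.5)
= (5000 / 200)^(1/1.5)
= 25.0^0.6667
= 8.5499
Floor: level = 8

level 8


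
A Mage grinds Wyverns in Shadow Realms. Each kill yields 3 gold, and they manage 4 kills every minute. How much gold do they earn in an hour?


Gold per minute = 3 * 4 = 12
Gold per hour = 12 * 60 = 720

720 gold/hour


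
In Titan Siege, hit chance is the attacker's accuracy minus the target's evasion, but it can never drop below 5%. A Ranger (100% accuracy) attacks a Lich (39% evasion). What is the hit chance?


accuracy - evasion = 100 - 39 = 61
Apply floor: max(61, 5) = 61
Hit chance = 61%

61%


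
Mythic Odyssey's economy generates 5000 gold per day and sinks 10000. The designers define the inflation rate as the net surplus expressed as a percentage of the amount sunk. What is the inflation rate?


Net gold = 5000 - 10000 = -5000
Inflation rate = net / sunk * 100 = -5000 / 10000 * 100
= -0.5 * 100
= -50.00%

-50.00%


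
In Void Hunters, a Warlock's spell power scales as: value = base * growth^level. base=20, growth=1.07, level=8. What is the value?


value = base * growth^level
= 20 * 1.07^8
= 20 * 1.718186
= 34.36

34.36 spell power


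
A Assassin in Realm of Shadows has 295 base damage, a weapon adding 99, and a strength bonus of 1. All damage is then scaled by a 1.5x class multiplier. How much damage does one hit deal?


Sum base + weapon + str = 295 + 99 + 1 = 395
Multiply by 1.5:
395 * 1.5 = 592.5

592.5 damage


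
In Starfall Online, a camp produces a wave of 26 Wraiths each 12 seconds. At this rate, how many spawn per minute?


Spawns per minute = count * (60 / interval)
= 26 * (60 / 12)
= 26 * 5.0
= 130.0

130.0 per minute


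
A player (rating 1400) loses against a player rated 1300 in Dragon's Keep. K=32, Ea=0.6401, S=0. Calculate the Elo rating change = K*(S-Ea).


Elo update: delta = K * (S - Ea), where S = 0 (loses)
S - Ea = 0 - 0.6401 = -0.6401
Rating change = 32 * -0.6401
= -20.48

-20.48 rating points


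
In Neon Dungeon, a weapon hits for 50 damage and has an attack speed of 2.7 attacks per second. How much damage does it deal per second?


DPS = damage * attack_speed
= 50 * 2.7
= 135.0

135.0 DPS


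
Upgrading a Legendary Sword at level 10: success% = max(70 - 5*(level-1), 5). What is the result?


raw_rate = 70 - 5 * (10 - 1)
= 70 - 5 * 9
= 70 - 45
= 25
Apply floor: max(25, 5) = 25%

25%


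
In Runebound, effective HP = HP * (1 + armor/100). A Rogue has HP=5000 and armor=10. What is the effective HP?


EHP = 5000 * (1 + 10/100)
= 5000 * (1 + 0.1)
= 5000 * 1.1
= 5500.0

5500.0 EHP


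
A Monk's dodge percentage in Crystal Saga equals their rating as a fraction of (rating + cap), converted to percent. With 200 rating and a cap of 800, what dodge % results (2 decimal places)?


dodge% = 200 / (200 + 800) * 100
= 200 / 1000 * 100
= 0.2 * 100
= 20.00%

20.00%


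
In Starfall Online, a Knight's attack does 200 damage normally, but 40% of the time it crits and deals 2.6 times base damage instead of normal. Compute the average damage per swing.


E[dmg] = base * (1 + crit_chance * (crit_mult - 1))
cc as decimal = 40/100 = 0.4
cm - 1 = 2.6 - 1 = 1.6
Bonus factor = 0.4 * 1.6 = 0.64
Total multiplier = 1 + 0.64 = 1.64
Expected damage = 200 * 1.64 = 328.00

328.00 damage


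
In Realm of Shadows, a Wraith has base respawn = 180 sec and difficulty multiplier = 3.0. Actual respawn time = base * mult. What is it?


Respawn time = base * multiplier
= 180 * 3.0
= 540.0 seconds

540.0 seconds


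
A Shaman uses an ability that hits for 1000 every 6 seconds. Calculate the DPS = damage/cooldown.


DPS = damage / cooldown
= 1000 / 6
= 166.67

166.67 DPS


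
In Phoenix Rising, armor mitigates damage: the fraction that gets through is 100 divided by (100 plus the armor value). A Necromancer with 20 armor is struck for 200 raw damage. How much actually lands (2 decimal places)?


actual = 200 * 100 / (100 + 20)
= 200 * 100 / 120
= 20000 / 120
= 166.67

166.67 damage


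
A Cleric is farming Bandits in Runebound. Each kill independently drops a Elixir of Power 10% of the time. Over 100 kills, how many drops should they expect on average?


Expected drops = kills * (drop_rate / 100)
= 100 * (10 / 100)
= 100 * 0.1
= 10.0

10.0 drops


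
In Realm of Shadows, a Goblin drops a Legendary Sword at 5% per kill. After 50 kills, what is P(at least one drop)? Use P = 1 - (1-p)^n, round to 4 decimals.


P(at least one) = 1 - P(none) = 1 - (1-p)^n
p = 5/100 = 0.05
1 - p = 0.95
(1 - p)^50 = 0.95^50 = 0.076945
P(at least one) = 1 - 0.076945 = 0.9231

0.9231


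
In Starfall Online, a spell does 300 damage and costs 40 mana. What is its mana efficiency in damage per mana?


Efficiency = damage / mana
= 300 / 40
= 7.50

7.50 dmg/mana


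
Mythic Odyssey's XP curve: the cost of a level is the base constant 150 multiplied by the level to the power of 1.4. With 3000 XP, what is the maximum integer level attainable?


XP = 150 * level^1.4, so level = (XP / 150)^(1/1.4)
= (3000 / 150)^(1/1.4)
= 20.0^0.7143
= 8.4978
Floor: level = 8

level 8


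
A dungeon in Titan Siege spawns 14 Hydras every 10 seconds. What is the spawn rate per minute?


Spawns per minute = count * (60 / interval)
= 14 * (60 / 10)
= 14 * 6.0
= 84.0

84.0 per minute


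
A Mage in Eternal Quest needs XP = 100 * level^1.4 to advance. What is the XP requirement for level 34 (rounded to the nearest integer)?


XP = 100 * level^1.4
Substitute level = 34:
XP = 100 * 34^1.4
= 100 * 139.3383
= 13934

13934 XP


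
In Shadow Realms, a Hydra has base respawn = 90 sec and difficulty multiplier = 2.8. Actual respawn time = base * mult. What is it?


Respawn time = base * multiplier
= 90 * 2.8
= 252.0 seconds

252.0 seconds


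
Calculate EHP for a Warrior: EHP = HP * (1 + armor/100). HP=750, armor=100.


EHP = 750 * (1 + 100/100)
= 750 * (1 + 1.0)
= 750 * 2.0
= 1500.0

1500.0 EHP


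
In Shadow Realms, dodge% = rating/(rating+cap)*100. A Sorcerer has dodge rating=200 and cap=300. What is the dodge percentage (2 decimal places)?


dodge% = 200 / (200 + 300) * 100
= 200 / 500 * 100
= 0.4 * 100
= 40.00%

40.00%


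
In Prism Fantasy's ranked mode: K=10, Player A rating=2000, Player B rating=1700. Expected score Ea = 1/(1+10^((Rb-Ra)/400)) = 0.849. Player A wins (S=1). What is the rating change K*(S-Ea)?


Elo update: delta = K * (S - Ea), where S = 1 (wins)
S - Ea = 1 - 0.849 = 0.151
Rating change = 10 * 0.151
= 1.51

1.51 rating points


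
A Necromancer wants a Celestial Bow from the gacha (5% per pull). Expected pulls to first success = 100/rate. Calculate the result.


Expected pulls for a geometric distribution = 1/p = 100 / rate%
= 100 / 5
= 20.0

20.0 pulls


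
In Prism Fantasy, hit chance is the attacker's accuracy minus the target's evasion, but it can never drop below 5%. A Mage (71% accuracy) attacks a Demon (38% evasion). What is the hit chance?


accuracy - evasion = 71 - 38 = 33
Apply floor: max(33, 5) = 33
Hit chance = 33%

33%


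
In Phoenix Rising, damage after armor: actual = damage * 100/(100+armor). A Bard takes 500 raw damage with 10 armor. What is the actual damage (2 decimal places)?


actual = 500 * 100 / (100 + 10)
= 500 * 100 / 110
= 50000 / 110
= 454.55

454.55 damage


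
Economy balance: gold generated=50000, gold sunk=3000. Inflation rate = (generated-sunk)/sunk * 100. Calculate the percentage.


Net gold = 50000 - 3000 = 47000
Inflation rate = net / sunk * 100 = 47000 / 3000 * 100
= 15.666667 * 100
= 1566.67%

1566.67%


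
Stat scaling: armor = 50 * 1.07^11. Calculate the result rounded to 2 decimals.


value = base * growth^level
= 50 * 1.07^11
= 50 * 2.104852
= 105.24

105.24 armor


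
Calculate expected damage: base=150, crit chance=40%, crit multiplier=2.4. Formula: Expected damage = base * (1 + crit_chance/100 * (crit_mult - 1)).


E[dmg] = base * (1 + crit_chance * (crit_mult - 1))
cc as decimal = 40/100 = 0.4
cm - 1 = 2.4 - 1 = 1.4
Bonus factor = 0.4 * 1.4 = 0.56
Total multiplier = 1 + 0.56 = 1.56
Expected damage = 150 * 1.56 = 234.00

234.00 damage


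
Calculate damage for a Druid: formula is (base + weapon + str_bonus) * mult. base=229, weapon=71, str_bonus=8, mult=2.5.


Sum base + weapon + str = 229 + 71 + 8 = 308
Multiply by 2.5:
308 * 2.5 = 770.0

770.0 damage


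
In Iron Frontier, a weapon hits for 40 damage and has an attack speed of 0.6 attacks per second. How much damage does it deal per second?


DPS = damage * attack_speed
= 40 * 0.6
= 24.0

24.0 DPS


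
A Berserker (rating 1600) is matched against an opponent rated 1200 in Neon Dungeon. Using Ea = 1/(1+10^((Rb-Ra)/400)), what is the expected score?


Elo expected score: Ea = 1/(1 + 10^((Rb-Ra)/400))
Rb - Ra = 1200 - 1600 = -400
(Rb-Ra)/400 = -400/400 = -1.0
10^-1.0 = 0.1
Ea = 1/(1 + 0.1) = 1/1.1 = 0.9091

0.9091


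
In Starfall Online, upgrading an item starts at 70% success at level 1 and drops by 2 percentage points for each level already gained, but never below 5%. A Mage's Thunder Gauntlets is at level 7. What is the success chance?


raw_rate = 70 - 2 * (7 - 1)
= 70 - 2 * 6
= 70 - 12
= 58
Apply floor: max(58, 5) = 58%

58%


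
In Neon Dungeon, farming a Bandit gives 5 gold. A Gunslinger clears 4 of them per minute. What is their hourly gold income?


Gold per minute = 5 * 4 = 20
Gold per hour = 20 * 60 = 1200

1200 gold/hour


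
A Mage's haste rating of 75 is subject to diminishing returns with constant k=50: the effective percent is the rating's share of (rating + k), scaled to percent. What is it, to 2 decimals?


effective% = rating / (rating + k) * 100
= 75 / (75 + 50) * 100
= 75 / 125 * 100
= 0.6 * 100
= 60.00%

60.00%


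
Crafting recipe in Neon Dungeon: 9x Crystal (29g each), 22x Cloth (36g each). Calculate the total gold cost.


Cost breakdown:
  Crystal: 9 * 29 = 261
  Cloth: 22 * 36 = 792
Total = 261 + 792 = 1053

1053 gold


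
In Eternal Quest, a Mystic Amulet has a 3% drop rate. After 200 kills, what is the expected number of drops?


Expected drops = kills * (drop_rate / 100)
= 200 * (3 / 100)
= 200 * 0.03
= 6.0

6.0 drops


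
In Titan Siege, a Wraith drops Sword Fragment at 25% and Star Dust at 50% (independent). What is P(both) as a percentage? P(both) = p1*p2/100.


For independent events, P(both) = P(A) * P(B)
= 25% * 50%
= 1250 / 100 %
= 12.5%

12.5%


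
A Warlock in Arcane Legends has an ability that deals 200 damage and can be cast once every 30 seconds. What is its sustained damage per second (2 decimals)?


DPS = damage / cooldown
= 200 / 30
= 6.67

6.67 DPS


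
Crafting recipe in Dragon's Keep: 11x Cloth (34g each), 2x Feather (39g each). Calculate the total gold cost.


Cost breakdown:
  Cloth: 11 * 34 = 374
  Feather: 2 * 39 = 78
Total = 374 + 78 = 452

452 gold


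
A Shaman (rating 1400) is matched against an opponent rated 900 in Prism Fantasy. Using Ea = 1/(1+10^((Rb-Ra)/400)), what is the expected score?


Elo expected score: Ea = 1/(1 + 10^((Rb-Ra)/400))
Rb - Ra = 900 - 1400 = -500
(Rb-Ra)/400 = -500/400 = -1.25
10^-1.25 = 0.056234
Ea = 1/(1 + 0.056234) = 1/1.056234 = 0.9468

0.9468


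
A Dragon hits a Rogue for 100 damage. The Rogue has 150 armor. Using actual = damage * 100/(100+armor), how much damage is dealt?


actual = 100 * 100 / (100 + 150)
= 100 * 100 / 250
= 10000 / 250
= 40.00

40.00 damage


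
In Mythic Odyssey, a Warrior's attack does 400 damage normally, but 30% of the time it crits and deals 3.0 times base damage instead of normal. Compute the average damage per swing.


E[dmg] = base * (1 + crit_chance * (crit_mult - 1))
cc as decimal = 30/100 = 0.3
cm - 1 = 3.0 - 1 = 2.0
Bonus factor = 0.3 * 2.0 = 0.6
Total multiplier = 1 + 0.6 = 1.6
Expected damage = 400 * 1.6 = 640.00

640.00 damage


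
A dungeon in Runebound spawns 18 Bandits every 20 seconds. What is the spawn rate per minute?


Spawns per minute = count * (60 / interval)
= 18 * (60 / 20)
= 18 * 3.0
= 54.0

54.0 per minute


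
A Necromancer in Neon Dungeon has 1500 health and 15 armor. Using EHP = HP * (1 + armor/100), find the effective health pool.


EHP = 1500 * (1 + 15/100)
= 1500 * (1 + 0.15)
= 1500 * 1.15
= 1725.0

1725.0 EHP


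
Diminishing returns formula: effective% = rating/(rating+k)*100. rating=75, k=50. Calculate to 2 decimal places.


effective% = rating / (rating + k) * 100
= 75 / (75 + 50) * 100
= 75 / 125 * 100
= 0.6 * 100
= 60.00%

60.00%


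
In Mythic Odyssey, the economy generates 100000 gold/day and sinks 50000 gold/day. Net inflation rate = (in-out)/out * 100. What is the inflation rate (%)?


Net gold = 100000 - 50000 = 50000
Inflation rate = net / sunk * 100 = 50000 / 50000 * 100
= 1.0 * 100
= 100.00%

100.00%


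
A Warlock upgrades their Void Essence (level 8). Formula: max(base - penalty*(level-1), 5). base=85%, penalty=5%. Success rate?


raw_rate = 85 - 5 * (8 - 1)
= 85 - 5 * 7
= 85 - 35
= 50
Apply floor: max(50, 5) = 50%

50%


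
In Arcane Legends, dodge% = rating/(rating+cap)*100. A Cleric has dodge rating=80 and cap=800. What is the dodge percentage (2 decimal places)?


dodge% = 80 / (80 + 800) * 100
= 80 / 880 * 100
= 0.090909 * 100
= 9.09%

9.09%


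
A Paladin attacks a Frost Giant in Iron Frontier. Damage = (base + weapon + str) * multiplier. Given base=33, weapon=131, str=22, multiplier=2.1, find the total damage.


Sum base + weapon + str = 33 + 131 + 22 = 186
Multiply by 2.1:
186 * 2.1 = 390.6

390.6 damage


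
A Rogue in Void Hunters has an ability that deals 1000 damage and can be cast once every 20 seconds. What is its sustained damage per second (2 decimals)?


DPS = damage / cooldown
= 1000 / 20
= 50.00

50.00 DPS


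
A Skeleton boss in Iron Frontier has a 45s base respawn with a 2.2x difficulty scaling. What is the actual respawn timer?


Respawn time = base * multiplier
= 45 * 2.2
= 99.0 seconds

99.0 seconds


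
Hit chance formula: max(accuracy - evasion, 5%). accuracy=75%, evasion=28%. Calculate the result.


accuracy - evasion = 75 - 28 = 47
Apply floor: max(47, 5) = 47
Hit chance = 47%

47%


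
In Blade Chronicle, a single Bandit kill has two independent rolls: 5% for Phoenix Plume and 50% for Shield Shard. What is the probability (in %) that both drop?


For independent events, P(both) = P(A) * P(B)
= 5% * 50%
= 250 / 100 %
= 2.5%

2.5%


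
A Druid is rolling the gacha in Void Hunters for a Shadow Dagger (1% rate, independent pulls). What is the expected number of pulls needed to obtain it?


Expected pulls for a geometric distribution = 1/p = 100 / rate%
= 100 / 1
= 100.0

100.0 pulls


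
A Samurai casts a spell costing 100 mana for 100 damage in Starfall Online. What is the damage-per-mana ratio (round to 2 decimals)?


Efficiency = damage / mana
= 100 / 100
= 1.00

1.00 dmg/mana


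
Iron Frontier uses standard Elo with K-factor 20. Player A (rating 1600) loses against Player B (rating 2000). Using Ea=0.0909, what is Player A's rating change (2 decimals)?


Elo update: delta = K * (S - Ea), where S = 0 (loses)
S - Ea = 0 - 0.0909 = -0.0909
Rating change = 20 * -0.0909
= -1.82

-1.82 rating points
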